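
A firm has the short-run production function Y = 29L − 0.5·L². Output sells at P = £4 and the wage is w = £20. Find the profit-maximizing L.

L* = 24

The marginal product of L is MP_L = 29 − L.
A price-taking firm hires until the value of the marginal product equals the wage: P·MP_L = w, so 4·(29 − L) = 20.
Then 29 − L = 5, giving L = 24.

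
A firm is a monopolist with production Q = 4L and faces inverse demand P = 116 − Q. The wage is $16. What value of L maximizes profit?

Marginal revenue from the inverse demand is MR = 116 − 2Q.
The marginal product is MP_L = 4.
A monopolist hires until marginal revenue product equals the wage: MR·MP_L = w.
(116 − 8L)·4 = 16, so L = 14.

L* = 14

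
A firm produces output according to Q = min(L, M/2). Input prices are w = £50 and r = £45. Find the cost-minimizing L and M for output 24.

With a fixed-proportions technology, the cost-minimizing bundle uses no slack in either input: L = M/2 = Q.
So L = 24 and M = 2·24 = 48.

L* = 24, M* = 48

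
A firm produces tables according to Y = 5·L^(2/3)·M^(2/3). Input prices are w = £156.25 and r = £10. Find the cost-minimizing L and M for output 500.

L* = 8, M* = 125

Cost minimization requires the marginal rate of technical substitution to equal the input-price ratio: MP_L/MP_M = w/r.
Here MP_L/MP_M = (2/3)·(M/L)/(2/3) = (M/L). Setting this equal to 156.25/10 = 15.625 gives M = 15.625L.
Substituting into Y = 500: 5·L^(2/3)·(15.625L)^(2/3) = 500.
Solving, L = 8 and M = 125.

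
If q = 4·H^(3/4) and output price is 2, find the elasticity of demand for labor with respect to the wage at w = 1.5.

MP_H = (3/4)·4·H^(-1/4), so P·MP_H = w gives 6·H^(-1/4) = w.
Solving, H(w) = (6/w)^(4). This is a constant-elasticity form: H ∝ w^(−4), so ε = −4.

ε = -4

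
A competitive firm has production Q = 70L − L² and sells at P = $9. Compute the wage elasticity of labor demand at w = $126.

ε = -0.25

From P·MP_L = w with MP_L = 70 − 2L, labor demand is L(w) = (70 − w/9)/2.
dL/dw = −1/(18) = -1/18.
At w = 126, L = 28, so ε = (dL/dw)·(w/L) = (-1/18)·(126/28) = -0.25.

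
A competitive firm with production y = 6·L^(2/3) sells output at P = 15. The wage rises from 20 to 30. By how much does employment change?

ΔL = -19

From P·MP_L = w with MP_L = 4·L^(-1/3), the labor demand is L(w) = (60/w)^(3).
At w = 20: L = 27. At w = 30: L = 8.
ΔL = 8 − 27 = -19.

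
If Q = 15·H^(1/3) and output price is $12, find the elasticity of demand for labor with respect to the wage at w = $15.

MP_H = (1/3)·15·H^(-2/3), so P·MP_H = w gives 60·H^(-2/3) = w.
Solving, H(w) = (60/w)^(3/2). This is a constant-elasticity form: H ∝ w^(−3/2), so ε = −3/2.

ε = -1.5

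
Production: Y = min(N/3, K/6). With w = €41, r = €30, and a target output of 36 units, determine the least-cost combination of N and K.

With a fixed-proportions technology, the cost-minimizing bundle uses no slack in either input: N/3 = K/6 = Y.
So N = 3·36 = 108 and K = 6·36 = 216.

N* = 108, K* = 216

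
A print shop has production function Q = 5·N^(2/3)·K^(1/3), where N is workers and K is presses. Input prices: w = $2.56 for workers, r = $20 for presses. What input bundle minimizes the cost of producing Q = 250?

N* = 125, K* = 8

Cost minimization requires the marginal rate of technical substitution to equal the input-price ratio: MP_N/MP_K = w/r.
Here MP_N/MP_K = (2/3)·(K/N)/(1/3) = 2·(K/N). Setting this equal to 2.56/20 = 0.128 gives K = 0.064N.
Substituting into Q = 250: 5·N^(2/3)·(0.064N)^(1/3) = 250.
Solving, N = 125 and K = 8.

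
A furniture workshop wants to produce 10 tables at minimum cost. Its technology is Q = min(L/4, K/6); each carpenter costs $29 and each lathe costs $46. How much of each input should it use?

With a fixed-proportions technology, the cost-minimizing bundle uses no slack in either input: L/4 = K/6 = Q.
So L = 4·10 = 40 and K = 6·10 = 60.

L* = 40, K* = 60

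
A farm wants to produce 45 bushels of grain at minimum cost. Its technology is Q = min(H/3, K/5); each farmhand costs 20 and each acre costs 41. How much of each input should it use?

H* = 135, K* = 225

With a fixed-proportions technology, the cost-minimizing bundle uses no slack in either input: H/3 = K/5 = Q.
So H = 3·45 = 135 and K = 5·45 = 225.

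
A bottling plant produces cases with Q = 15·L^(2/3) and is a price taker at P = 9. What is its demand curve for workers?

MP_L = (2/3)·15·L^(-1/3) = 10·L^(-1/3).
Setting P·MP_L = w: 90·L^(-1/3) = w.
Solving for L: L^(-1/3) = w/90, so L = (90/w)^(3).

L(w) = 729000/w³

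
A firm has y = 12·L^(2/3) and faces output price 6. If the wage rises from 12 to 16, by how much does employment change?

From P·MP_L = w with MP_L = 8·L^(-1/3), the labor demand is L(w) = (48/w)^(3).
At w = 12: L = 64. At w = 16: L = 27.
ΔL = 27 − 64 = -37.

ΔL = -37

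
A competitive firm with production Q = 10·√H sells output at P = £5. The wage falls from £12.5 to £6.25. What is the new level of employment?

From P·MP_H = w with MP_H = 5·H^(-1/2), the labor demand is H(w) = (25/w)^(2).
At w = 12.5: H = 4. At w = 6.25: H = 16.

H* = 16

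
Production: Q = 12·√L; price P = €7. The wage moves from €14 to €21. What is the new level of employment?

From P·MP_L = w with MP_L = 6·L^(-1/2), the labor demand is L(w) = (42/w)^(2).
At w = 14: L = 9. At w = 21: L = 4.

L* = 4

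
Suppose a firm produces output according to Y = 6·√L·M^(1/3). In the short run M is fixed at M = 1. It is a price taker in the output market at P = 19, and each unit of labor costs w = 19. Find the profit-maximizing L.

With M = 1, MP_L = (1/2)·6·L^(-1/2)·1^(1/3) = 3·L^(-1/2).
Profit maximization for a price taker requires P·MP_L = w: 19·3·L^(-1/2) = 19.
So L^(-1/2) = 1/3, which gives L = 9.

L* = 9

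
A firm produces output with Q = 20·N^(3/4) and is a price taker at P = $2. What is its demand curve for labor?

N(w) = 810000/w^(4)

MP_N = (3/4)·20·N^(-1/4) = 15·N^(-1/4).
Setting P·MP_N = w: 30·N^(-1/4) = w.
Solving for N: N^(-1/4) = w/30, so N = (30/w)^(4).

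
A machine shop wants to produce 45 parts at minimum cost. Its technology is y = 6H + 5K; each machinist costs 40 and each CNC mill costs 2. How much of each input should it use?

The inputs are perfect substitutes, so the firm uses whichever has the lower cost per unit of output.
Cost per unit of output via H is w/6 = 20/3; via K it is r/5 = 0.4. K is cheaper.
Producing y = 45 with K alone: H = 0, K = 9.

H* = 0, K* = 9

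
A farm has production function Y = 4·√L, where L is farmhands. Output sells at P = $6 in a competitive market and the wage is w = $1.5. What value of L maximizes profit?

MP_L = (1/2)·4·L^(-1/2) = 2·L^(-1/2).
Profit maximization for a price taker requires P·MP_L = w: 6·2·L^(-1/2) = 1.5.
So L^(-1/2) = 0.125, which gives L = 64.

L* = 64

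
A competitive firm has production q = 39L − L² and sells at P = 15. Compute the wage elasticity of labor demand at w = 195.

From P·MP_L = w with MP_L = 39 − 2L, labor demand is L(w) = (39 − w/15)/2.
dL/dw = −1/(30) = -1/30.
At w = 195, L = 13, so ε = (dL/dw)·(w/L) = (-1/30)·(195/13) = -0.5.

ε = -0.5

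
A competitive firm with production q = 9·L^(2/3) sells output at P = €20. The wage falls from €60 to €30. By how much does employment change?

From P·MP_L = w with MP_L = 6·L^(-1/3), the labor demand is L(w) = (120/w)^(3).
At w = 60: L = 8. At w = 30: L = 64.
ΔL = 64 − 8 = 56.

ΔL = 56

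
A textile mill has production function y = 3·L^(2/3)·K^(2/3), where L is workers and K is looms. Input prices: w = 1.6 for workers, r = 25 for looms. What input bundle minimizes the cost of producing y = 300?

Cost minimization requires the marginal rate of technical substitution to equal the input-price ratio: MP_L/MP_K = w/r.
Here MP_L/MP_K = (2/3)·(K/L)/(2/3) = (K/L). Setting this equal to 1.6/25 = 0.064 gives K = 0.064L.
Substituting into y = 300: 3·L^(2/3)·(0.064L)^(2/3) = 300.
Solving, L = 125 and K = 8.

L* = 125, K* = 8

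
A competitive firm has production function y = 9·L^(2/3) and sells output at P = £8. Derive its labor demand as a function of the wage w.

L(w) = 110592/w³

MP_L = (2/3)·9·L^(-1/3) = 6·L^(-1/3).
Setting P·MP_L = w: 48·L^(-1/3) = w.
Solving for L: L^(-1/3) = w/48, so L = (48/w)^(3).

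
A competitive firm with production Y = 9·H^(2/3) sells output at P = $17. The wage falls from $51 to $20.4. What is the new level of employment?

From P·MP_H = w with MP_H = 6·H^(-1/3), the labor demand is H(w) = (102/w)^(3).
At w = 51: H = 8. At w = 20.4: H = 125.

H* = 125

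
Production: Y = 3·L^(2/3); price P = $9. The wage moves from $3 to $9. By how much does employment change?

ΔL = -208

From P·MP_L = w with MP_L = 2·L^(-1/3), the labor demand is L(w) = (18/w)^(3).
At w = 3: L = 216. At w = 9: L = 8.
ΔL = 8 − 216 = -208.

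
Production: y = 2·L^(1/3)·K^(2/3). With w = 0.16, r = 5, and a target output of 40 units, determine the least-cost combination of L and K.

Cost minimization requires the marginal rate of technical substitution to equal the input-price ratio: MP_L/MP_K = w/r.
Here MP_L/MP_K = (1/3)·(K/L)/(2/3) = 0.5·(K/L). Setting this equal to 0.16/5 = 0.032 gives K = 0.064L.
Substituting into y = 40: 2·L^(1/3)·(0.064L)^(2/3) = 40.
Solving, L = 125 and K = 8.

L* = 125, K* = 8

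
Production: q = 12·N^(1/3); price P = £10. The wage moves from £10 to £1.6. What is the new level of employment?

N* = 125

From P·MP_N = w with MP_N = 4·N^(-2/3), the labor demand is N(w) = (40/w)^(3/2).
At w = 10: N = 8. At w = 1.6: N = 125.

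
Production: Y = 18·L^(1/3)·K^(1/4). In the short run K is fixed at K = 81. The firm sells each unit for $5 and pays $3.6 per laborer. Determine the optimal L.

With K = 81, MP_L = (1/3)·18·L^(-2/3)·81^(1/4) = 18·L^(-2/3).
Profit maximization for a price taker requires P·MP_L = w: 5·18·L^(-2/3) = 3.6.
So L^(-2/3) = 0.04, which gives L = 125.

L* = 125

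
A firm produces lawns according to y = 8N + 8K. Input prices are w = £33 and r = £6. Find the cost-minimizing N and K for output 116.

The inputs are perfect substitutes, so the firm uses whichever has the lower cost per unit of output.
Cost per unit of output via N is w/8 = 4.125; via K it is r/8 = 0.75. K is cheaper.
Producing y = 116 with K alone: N = 0, K = 14.5.

N* = 0, K* = 14.5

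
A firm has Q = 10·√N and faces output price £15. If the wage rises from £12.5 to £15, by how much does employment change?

From P·MP_N = w with MP_N = 5·N^(-1/2), the labor demand is N(w) = (75/w)^(2).
At w = 12.5: N = 36. At w = 15: N = 25.
ΔN = 25 − 36 = -11.

ΔN = -11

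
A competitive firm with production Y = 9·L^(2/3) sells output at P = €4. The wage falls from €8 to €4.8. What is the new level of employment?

L* = 125

From P·MP_L = w with MP_L = 6·L^(-1/3), the labor demand is L(w) = (24/w)^(3).
At w = 8: L = 27. At w = 4.8: L = 125.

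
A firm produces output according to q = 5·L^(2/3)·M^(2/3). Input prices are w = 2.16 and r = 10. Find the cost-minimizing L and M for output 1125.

Cost minimization requires the marginal rate of technical substitution to equal the input-price ratio: MP_L/MP_M = w/r.
Here MP_L/MP_M = (2/3)·(M/L)/(2/3) = (M/L). Setting this equal to 2.16/10 = 0.216 gives M = 0.216L.
Substituting into q = 1125: 5·L^(2/3)·(0.216L)^(2/3) = 1125.
Solving, L = 125 and M = 27.

L* = 125, M* = 27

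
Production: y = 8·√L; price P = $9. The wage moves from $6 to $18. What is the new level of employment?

L* = 4

From P·MP_L = w with MP_L = 4·L^(-1/2), the labor demand is L(w) = (36/w)^(2).
At w = 6: L = 36. At w = 18: L = 4.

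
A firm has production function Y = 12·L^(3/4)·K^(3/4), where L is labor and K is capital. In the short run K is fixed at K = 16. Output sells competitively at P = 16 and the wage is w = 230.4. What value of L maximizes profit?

With K = 16, MP_L = (3/4)·12·L^(-1/4)·16^(3/4) = 72·L^(-1/4).
Profit maximization for a price taker requires P·MP_L = w: 16·72·L^(-1/4) = 230.4.
So L^(-1/4) = 0.2, which gives L = 625.

L* = 625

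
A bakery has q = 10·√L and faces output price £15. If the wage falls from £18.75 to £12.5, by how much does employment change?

ΔL = 20

From P·MP_L = w with MP_L = 5·L^(-1/2), the labor demand is L(w) = (75/w)^(2).
At w = 18.75: L = 16. At w = 12.5: L = 36.
ΔL = 36 − 16 = 20.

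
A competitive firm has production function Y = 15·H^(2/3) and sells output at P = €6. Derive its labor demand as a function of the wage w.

H(w) = 216000/w³

MP_H = (2/3)·15·H^(-1/3) = 10·H^(-1/3).
Setting P·MP_H = w: 60·H^(-1/3) = w.
Solving for H: H^(-1/3) = w/60, so H = (60/w)^(3).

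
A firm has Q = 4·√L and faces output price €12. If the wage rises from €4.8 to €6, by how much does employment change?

From P·MP_L = w with MP_L = 2·L^(-1/2), the labor demand is L(w) = (24/w)^(2).
At w = 4.8: L = 25. At w = 6: L = 16.
ΔL = 16 − 25 = -9.

ΔL = -9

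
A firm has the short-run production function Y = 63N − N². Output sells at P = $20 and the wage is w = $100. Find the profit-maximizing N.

The marginal product of N is MP_N = 63 − 2N.
A price-taking firm hires until the value of the marginal product equals the wage: P·MP_N = w, so 20·(63 − 2N) = 100.
Then 63 − 2N = 5, giving N = 29.

N* = 29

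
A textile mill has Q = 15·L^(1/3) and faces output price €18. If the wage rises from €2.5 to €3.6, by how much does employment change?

From P·MP_L = w with MP_L = 5·L^(-2/3), the labor demand is L(w) = (90/w)^(3/2).
At w = 2.5: L = 216. At w = 3.6: L = 125.
ΔL = 125 − 216 = -91.

ΔL = -91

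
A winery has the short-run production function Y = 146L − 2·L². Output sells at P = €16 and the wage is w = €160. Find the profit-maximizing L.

The marginal product of L is MP_L = 146 − 4L.
A price-taking firm hires until the value of the marginal product equals the wage: P·MP_L = w, so 16·(146 − 4L) = 160.
Then 146 − 4L = 10, giving L = 34.

L* = 34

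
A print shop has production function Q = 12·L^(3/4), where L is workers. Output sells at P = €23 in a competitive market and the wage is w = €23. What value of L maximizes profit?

MP_L = (3/4)·12·L^(-1/4) = 9·L^(-1/4).
Profit maximization for a price taker requires P·MP_L = w: 23·9·L^(-1/4) = 23.
So L^(-1/4) = 1/9, which gives L = 6561.

L* = 6561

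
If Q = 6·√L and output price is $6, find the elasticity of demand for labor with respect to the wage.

ε = -2

MP_L = (1/2)·6·L^(-1/2), so P·MP_L = w gives 18·L^(-1/2) = w.
Solving, L(w) = (18/w)^(2). This is a constant-elasticity form: L ∝ w^(−2), so ε = −2.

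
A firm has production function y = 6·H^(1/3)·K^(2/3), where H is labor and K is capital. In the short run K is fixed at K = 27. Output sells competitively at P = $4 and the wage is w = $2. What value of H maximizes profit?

H* = 216

With K = 27, MP_H = (1/3)·6·H^(-2/3)·27^(2/3) = 18·H^(-2/3).
Profit maximization for a price taker requires P·MP_H = w: 4·18·H^(-2/3) = 2.
So H^(-2/3) = 1/36, which gives H = 216.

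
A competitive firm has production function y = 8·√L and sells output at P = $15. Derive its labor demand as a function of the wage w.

L(w) = 3600/w²

MP_L = (1/2)·8·L^(-1/2) = 4·L^(-1/2).
Setting P·MP_L = w: 60·L^(-1/2) = w.
Solving for L: L^(-1/2) = w/60, so L = (60/w)^(2).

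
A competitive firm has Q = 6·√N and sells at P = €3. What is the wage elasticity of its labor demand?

ε = -2

MP_N = (1/2)·6·N^(-1/2), so P·MP_N = w gives 9·N^(-1/2) = w.
Solving, N(w) = (9/w)^(2). This is a constant-elasticity form: N ∝ w^(−2), so ε = −2.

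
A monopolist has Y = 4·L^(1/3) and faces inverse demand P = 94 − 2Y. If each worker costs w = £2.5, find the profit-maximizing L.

L* = 64

Marginal revenue from the inverse demand is MR = 94 − 4Y.
The marginal product is MP_L = (4/3)·L^(-2/3).
A monopolist hires until marginal revenue product equals the wage: MR·MP_L = w.
At L, Y = 4·L^(1/3). Substituting and solving: (94 − 16·L^(1/3))·(4/3)·L^(-2/3) = 2.5 gives L = 64.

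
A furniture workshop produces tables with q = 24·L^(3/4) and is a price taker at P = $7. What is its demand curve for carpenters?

L(w) = (126/w)^(4)

MP_L = (3/4)·24·L^(-1/4) = 18·L^(-1/4).
Setting P·MP_L = w: 126·L^(-1/4) = w.
Solving for L: L^(-1/4) = w/126, so L = (126/w)^(4).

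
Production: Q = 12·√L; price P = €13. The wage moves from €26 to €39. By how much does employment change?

From P·MP_L = w with MP_L = 6·L^(-1/2), the labor demand is L(w) = (78/w)^(2).
At w = 26: L = 9. At w = 39: L = 4.
ΔL = 4 − 9 = -5.

ΔL = -5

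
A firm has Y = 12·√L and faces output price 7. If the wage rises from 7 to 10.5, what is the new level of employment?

L* = 16

From P·MP_L = w with MP_L = 6·L^(-1/2), the labor demand is L(w) = (42/w)^(2).
At w = 7: L = 36. At w = 10.5: L = 16.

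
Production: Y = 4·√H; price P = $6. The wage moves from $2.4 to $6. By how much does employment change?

From P·MP_H = w with MP_H = 2·H^(-1/2), the labor demand is H(w) = (12/w)^(2).
At w = 2.4: H = 25. At w = 6: H = 4.
ΔH = 4 − 25 = -21.

ΔH = -21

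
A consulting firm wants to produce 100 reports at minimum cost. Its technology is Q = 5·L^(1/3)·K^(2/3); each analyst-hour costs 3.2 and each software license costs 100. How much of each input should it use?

L* = 125, K* = 8

Cost minimization requires the marginal rate of technical substitution to equal the input-price ratio: MP_L/MP_K = w/r.
Here MP_L/MP_K = (1/3)·(K/L)/(2/3) = 0.5·(K/L). Setting this equal to 3.2/100 = 0.032 gives K = 0.064L.
Substituting into Q = 100: 5·L^(1/3)·(0.064L)^(2/3) = 100.
Solving, L = 125 and K = 8.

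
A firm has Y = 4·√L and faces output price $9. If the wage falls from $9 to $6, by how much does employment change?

From P·MP_L = w with MP_L = 2·L^(-1/2), the labor demand is L(w) = (18/w)^(2).
At w = 9: L = 4. At w = 6: L = 9.
ΔL = 9 − 4 = 5.

ΔL = 5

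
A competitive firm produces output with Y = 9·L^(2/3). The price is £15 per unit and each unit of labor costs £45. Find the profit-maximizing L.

L* = 8

MP_L = (2/3)·9·L^(-1/3) = 6·L^(-1/3).
Profit maximization for a price taker requires P·MP_L = w: 15·6·L^(-1/3) = 45.
So L^(-1/3) = 0.5, which gives L = 8.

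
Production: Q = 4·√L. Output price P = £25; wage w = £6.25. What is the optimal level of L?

MP_L = (1/2)·4·L^(-1/2) = 2·L^(-1/2).
Profit maximization for a price taker requires P·MP_L = w: 25·2·L^(-1/2) = 6.25.
So L^(-1/2) = 0.125, which gives L = 64.

L* = 64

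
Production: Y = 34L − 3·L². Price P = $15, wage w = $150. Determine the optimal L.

L* = 4

The marginal product of L is MP_L = 34 − 6L.
A price-taking firm hires until the value of the marginal product equals the wage: P·MP_L = w, so 15·(34 − 6L) = 150.
Then 34 − 6L = 10, giving L = 4.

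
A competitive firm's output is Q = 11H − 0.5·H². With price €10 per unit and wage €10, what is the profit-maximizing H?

H* = 10

The marginal product of H is MP_H = 11 − H.
A price-taking firm hires until the value of the marginal product equals the wage: P·MP_H = w, so 10·(11 − H) = 10.
Then 11 − H = 1, giving H = 10.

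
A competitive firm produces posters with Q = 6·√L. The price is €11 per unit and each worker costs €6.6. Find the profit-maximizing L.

L* = 25

MP_L = (1/2)·6·L^(-1/2) = 3·L^(-1/2).
Profit maximization for a price taker requires P·MP_L = w: 11·3·L^(-1/2) = 6.6.
So L^(-1/2) = 0.2, which gives L = 25.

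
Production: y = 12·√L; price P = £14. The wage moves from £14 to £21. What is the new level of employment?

From P·MP_L = w with MP_L = 6·L^(-1/2), the labor demand is L(w) = (84/w)^(2).
At w = 14: L = 36. At w = 21: L = 16.

L* = 16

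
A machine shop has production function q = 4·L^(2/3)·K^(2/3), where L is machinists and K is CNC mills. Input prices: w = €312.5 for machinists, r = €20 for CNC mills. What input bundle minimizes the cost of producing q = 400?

Cost minimization requires the marginal rate of technical substitution to equal the input-price ratio: MP_L/MP_K = w/r.
Here MP_L/MP_K = (2/3)·(K/L)/(2/3) = (K/L). Setting this equal to 312.5/20 = 15.625 gives K = 15.625L.
Substituting into q = 400: 4·L^(2/3)·(15.625L)^(2/3) = 400.
Solving, L = 8 and K = 125.

L* = 8, K* = 125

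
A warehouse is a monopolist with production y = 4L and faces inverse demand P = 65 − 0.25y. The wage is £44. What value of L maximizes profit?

L* = 27

Marginal revenue from the inverse demand is MR = 65 − 0.5y.
The marginal product is MP_L = 4.
A monopolist hires until marginal revenue product equals the wage: MR·MP_L = w.
(65 − 2L)·4 = 44, so L = 27.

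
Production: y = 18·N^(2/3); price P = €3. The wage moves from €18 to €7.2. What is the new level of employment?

N* = 125

From P·MP_N = w with MP_N = 12·N^(-1/3), the labor demand is N(w) = (36/w)^(3).
At w = 18: N = 8. At w = 7.2: N = 125.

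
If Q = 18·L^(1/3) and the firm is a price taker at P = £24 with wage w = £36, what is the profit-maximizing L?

MP_L = (1/3)·18·L^(-2/3) = 6·L^(-2/3).
Profit maximization for a price taker requires P·MP_L = w: 24·6·L^(-2/3) = 36.
So L^(-2/3) = 0.25, which gives L = 8.

L* = 8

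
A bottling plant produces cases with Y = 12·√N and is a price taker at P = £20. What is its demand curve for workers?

N(w) = 14400/w²

MP_N = (1/2)·12·N^(-1/2) = 6·N^(-1/2).
Setting P·MP_N = w: 120·N^(-1/2) = w.
Solving for N: N^(-1/2) = w/120, so N = (120/w)^(2).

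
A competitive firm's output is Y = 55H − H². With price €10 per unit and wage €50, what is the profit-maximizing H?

The marginal product of H is MP_H = 55 − 2H.
A price-taking firm hires until the value of the marginal product equals the wage: P·MP_H = w, so 10·(55 − 2H) = 50.
Then 55 − 2H = 5, giving H = 25.

H* = 25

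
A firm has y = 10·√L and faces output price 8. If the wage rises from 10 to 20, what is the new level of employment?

L* = 4

From P·MP_L = w with MP_L = 5·L^(-1/2), the labor demand is L(w) = (40/w)^(2).
At w = 10: L = 16. At w = 20: L = 4.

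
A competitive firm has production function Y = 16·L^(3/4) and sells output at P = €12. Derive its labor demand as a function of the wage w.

MP_L = (3/4)·16·L^(-1/4) = 12·L^(-1/4).
Setting P·MP_L = w: 144·L^(-1/4) = w.
Solving for L: L^(-1/4) = w/144, so L = (144/w)^(4).

L(w) = (144/w)^(4)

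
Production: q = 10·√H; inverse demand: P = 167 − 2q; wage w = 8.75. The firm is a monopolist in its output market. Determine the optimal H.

H* = 16

Marginal revenue from the inverse demand is MR = 167 − 4q.
The marginal product is MP_H = 5·H^(-1/2).
A monopolist hires until marginal revenue product equals the wage: MR·MP_H = w.
At H, q = 10·√H. Substituting and solving: (167 − 40·√H)·5·H^(-1/2) = 8.75 gives H = 16.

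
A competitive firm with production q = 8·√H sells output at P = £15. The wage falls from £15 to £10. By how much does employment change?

From P·MP_H = w with MP_H = 4·H^(-1/2), the labor demand is H(w) = (60/w)^(2).
At w = 15: H = 16. At w = 10: H = 36.
ΔH = 36 − 16 = 20.

ΔH = 20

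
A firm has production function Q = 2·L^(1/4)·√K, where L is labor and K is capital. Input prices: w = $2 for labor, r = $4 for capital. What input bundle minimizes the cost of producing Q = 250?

Cost minimization requires the marginal rate of technical substitution to equal the input-price ratio: MP_L/MP_K = w/r.
Here MP_L/MP_K = (1/4)·(K/L)/(1/2) = 0.5·(K/L). Setting this equal to 2/4 = 0.5 gives K = L.
Substituting into Q = 250: 2·L^(1/4)·(L)^(1/2) = 250.
Solving, L = 625 and K = 625.

L* = 625, K* = 625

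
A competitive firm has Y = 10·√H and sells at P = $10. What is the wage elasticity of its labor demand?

MP_H = (1/2)·10·H^(-1/2), so P·MP_H = w gives 50·H^(-1/2) = w.
Solving, H(w) = (50/w)^(2). This is a constant-elasticity form: H ∝ w^(−2), so ε = −2.

ε = -2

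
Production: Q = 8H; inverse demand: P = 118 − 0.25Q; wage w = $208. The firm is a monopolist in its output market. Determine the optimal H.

H* = 23

Marginal revenue from the inverse demand is MR = 118 − 0.5Q.
The marginal product is MP_H = 8.
A monopolist hires until marginal revenue product equals the wage: MR·MP_H = w.
(118 − 4H)·8 = 208, so H = 23.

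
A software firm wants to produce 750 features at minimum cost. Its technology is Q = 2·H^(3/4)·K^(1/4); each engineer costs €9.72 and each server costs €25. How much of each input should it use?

Cost minimization requires the marginal rate of technical substitution to equal the input-price ratio: MP_H/MP_K = w/r.
Here MP_H/MP_K = (3/4)·(K/H)/(1/4) = 3·(K/H). Setting this equal to 9.72/25 = 0.3888 gives K = 0.1296H.
Substituting into Q = 750: 2·H^(3/4)·(0.1296H)^(1/4) = 750.
Solving, H = 625 and K = 81.

H* = 625, K* = 81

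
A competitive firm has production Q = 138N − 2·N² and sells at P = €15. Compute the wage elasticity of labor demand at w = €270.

From P·MP_N = w with MP_N = 138 − 4N, labor demand is N(w) = (138 − w/15)/4.
dN/dw = −1/(60) = -1/60.
At w = 270, N = 30, so ε = (dN/dw)·(w/N) = (-1/60)·(270/30) = -0.15.

ε = -0.15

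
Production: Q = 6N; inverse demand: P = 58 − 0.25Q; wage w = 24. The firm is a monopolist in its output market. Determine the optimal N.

Marginal revenue from the inverse demand is MR = 58 − 0.5Q.
The marginal product is MP_N = 6.
A monopolist hires until marginal revenue product equals the wage: MR·MP_N = w.
(58 − 3N)·6 = 24, so N = 18.

N* = 18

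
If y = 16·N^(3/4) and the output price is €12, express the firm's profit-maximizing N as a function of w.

N(w) = (144/w)^(4)

MP_N = (3/4)·16·N^(-1/4) = 12·N^(-1/4).
Setting P·MP_N = w: 144·N^(-1/4) = w.
Solving for N: N^(-1/4) = w/144, so N = (144/w)^(4).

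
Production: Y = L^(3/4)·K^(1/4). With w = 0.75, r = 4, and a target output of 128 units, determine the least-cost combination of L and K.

Cost minimization requires the marginal rate of technical substitution to equal the input-price ratio: MP_L/MP_K = w/r.
Here MP_L/MP_K = (3/4)·(K/L)/(1/4) = 3·(K/L). Setting this equal to 0.75/4 = 0.1875 gives K = 0.0625L.
Substituting into Y = 128: L^(3/4)·(0.0625L)^(1/4) = 128.
Solving, L = 256 and K = 16.

L* = 256, K* = 16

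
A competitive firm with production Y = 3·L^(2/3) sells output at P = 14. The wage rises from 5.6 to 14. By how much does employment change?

From P·MP_L = w with MP_L = 2·L^(-1/3), the labor demand is L(w) = (28/w)^(3).
At w = 5.6: L = 125. At w = 14: L = 8.
ΔL = 8 − 125 = -117.

ΔL = -117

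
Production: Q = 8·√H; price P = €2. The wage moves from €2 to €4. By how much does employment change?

From P·MP_H = w with MP_H = 4·H^(-1/2), the labor demand is H(w) = (8/w)^(2).
At w = 2: H = 16. At w = 4: H = 4.
ΔH = 4 − 16 = -12.

ΔH = -12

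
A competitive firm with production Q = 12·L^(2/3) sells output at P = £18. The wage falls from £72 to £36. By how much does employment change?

ΔL = 56

From P·MP_L = w with MP_L = 8·L^(-1/3), the labor demand is L(w) = (144/w)^(3).
At w = 72: L = 8. At w = 36: L = 64.
ΔL = 64 − 8 = 56.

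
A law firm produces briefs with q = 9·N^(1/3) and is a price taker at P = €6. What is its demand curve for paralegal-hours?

N(w) = (18/w)^(3/2)

MP_N = (1/3)·9·N^(-2/3) = 3·N^(-2/3).
Setting P·MP_N = w: 18·N^(-2/3) = w.
Solving for N: N^(-2/3) = w/18, so N = (18/w)^(3/2).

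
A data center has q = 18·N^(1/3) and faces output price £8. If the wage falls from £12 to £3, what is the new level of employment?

From P·MP_N = w with MP_N = 6·N^(-2/3), the labor demand is N(w) = (48/w)^(3/2).
At w = 12: N = 8. At w = 3: N = 64.

N* = 64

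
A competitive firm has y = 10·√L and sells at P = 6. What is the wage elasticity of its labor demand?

MP_L = (1/2)·10·L^(-1/2), so P·MP_L = w gives 30·L^(-1/2) = w.
Solving, L(w) = (30/w)^(2). This is a constant-elasticity form: L ∝ w^(−2), so ε = −2.

ε = -2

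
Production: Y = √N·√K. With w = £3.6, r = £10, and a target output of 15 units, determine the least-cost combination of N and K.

Cost minimization requires the marginal rate of technical substitution to equal the input-price ratio: MP_N/MP_K = w/r.
Here MP_N/MP_K = (1/2)·(K/N)/(1/2) = (K/N). Setting this equal to 3.6/10 = 0.36 gives K = 0.36N.
Substituting into Y = 15: N^(1/2)·(0.36N)^(1/2) = 15.
Solving, N = 25 and K = 9.

N* = 25, K* = 9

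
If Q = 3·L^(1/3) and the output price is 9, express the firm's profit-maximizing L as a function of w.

L(w) = (9/w)^(3/2)

MP_L = (1/3)·3·L^(-2/3) = L^(-2/3).
Setting P·MP_L = w: 9·L^(-2/3) = w.
Solving for L: L^(-2/3) = w/9, so L = (9/w)^(3/2).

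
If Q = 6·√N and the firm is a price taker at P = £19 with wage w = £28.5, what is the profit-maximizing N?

MP_N = (1/2)·6·N^(-1/2) = 3·N^(-1/2).
Profit maximization for a price taker requires P·MP_N = w: 19·3·N^(-1/2) = 28.5.
So N^(-1/2) = 0.5, which gives N = 4.

N* = 4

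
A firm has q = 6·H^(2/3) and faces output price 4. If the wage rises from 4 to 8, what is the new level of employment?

From P·MP_H = w with MP_H = 4·H^(-1/3), the labor demand is H(w) = (16/w)^(3).
At w = 4: H = 64. At w = 8: H = 8.

H* = 8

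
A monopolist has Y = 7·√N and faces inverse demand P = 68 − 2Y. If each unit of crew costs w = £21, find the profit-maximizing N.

N* = 4

Marginal revenue from the inverse demand is MR = 68 − 4Y.
The marginal product is MP_N = 3.5·N^(-1/2).
A monopolist hires until marginal revenue product equals the wage: MR·MP_N = w.
At N, Y = 7·√N. Substituting and solving: (68 − 28·√N)·3.5·N^(-1/2) = 21 gives N = 4.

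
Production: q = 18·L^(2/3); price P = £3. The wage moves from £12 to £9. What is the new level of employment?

From P·MP_L = w with MP_L = 12·L^(-1/3), the labor demand is L(w) = (36/w)^(3).
At w = 12: L = 27. At w = 9: L = 64.

L* = 64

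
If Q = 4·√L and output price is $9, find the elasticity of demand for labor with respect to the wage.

ε = -2

MP_L = (1/2)·4·L^(-1/2), so P·MP_L = w gives 18·L^(-1/2) = w.
Solving, L(w) = (18/w)^(2). This is a constant-elasticity form: L ∝ w^(−2), so ε = −2.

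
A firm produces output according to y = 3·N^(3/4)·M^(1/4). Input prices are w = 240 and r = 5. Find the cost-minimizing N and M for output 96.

N* = 16, M* = 256

Cost minimization requires the marginal rate of technical substitution to equal the input-price ratio: MP_N/MP_M = w/r.
Here MP_N/MP_M = (3/4)·(M/N)/(1/4) = 3·(M/N). Setting this equal to 240/5 = 48 gives M = 16N.
Substituting into y = 96: 3·N^(3/4)·(16N)^(1/4) = 96.
Solving, N = 16 and M = 256.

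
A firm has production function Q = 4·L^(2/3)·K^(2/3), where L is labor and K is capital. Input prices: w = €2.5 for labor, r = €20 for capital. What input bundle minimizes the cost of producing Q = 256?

Cost minimization requires the marginal rate of technical substitution to equal the input-price ratio: MP_L/MP_K = w/r.
Here MP_L/MP_K = (2/3)·(K/L)/(2/3) = (K/L). Setting this equal to 2.5/20 = 0.125 gives K = 0.125L.
Substituting into Q = 256: 4·L^(2/3)·(0.125L)^(2/3) = 256.
Solving, L = 64 and K = 8.

L* = 64, K* = 8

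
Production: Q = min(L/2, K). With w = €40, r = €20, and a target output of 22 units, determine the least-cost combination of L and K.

L* = 44, K* = 22

With a fixed-proportions technology, the cost-minimizing bundle uses no slack in either input: L/2 = K = Q.
So L = 2·22 = 44 and K = 22.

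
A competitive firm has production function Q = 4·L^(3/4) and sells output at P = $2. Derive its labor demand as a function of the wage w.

MP_L = (3/4)·4·L^(-1/4) = 3·L^(-1/4).
Setting P·MP_L = w: 6·L^(-1/4) = w.
Solving for L: L^(-1/4) = w/6, so L = (6/w)^(4).

L(w) = 1296/w^(4)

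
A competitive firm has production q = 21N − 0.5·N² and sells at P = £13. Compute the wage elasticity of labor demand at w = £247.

From P·MP_N = w with MP_N = 21 − N, labor demand is N(w) = 21 − w/13.
dN/dw = −1/(13) = -1/13.
At w = 247, N = 2, so ε = (dN/dw)·(w/N) = (-1/13)·(247/2) = -9.5.

ε = -9.5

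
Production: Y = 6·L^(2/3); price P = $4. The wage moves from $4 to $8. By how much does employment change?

ΔL = -56

From P·MP_L = w with MP_L = 4·L^(-1/3), the labor demand is L(w) = (16/w)^(3).
At w = 4: L = 64. At w = 8: L = 8.
ΔL = 8 − 64 = -56.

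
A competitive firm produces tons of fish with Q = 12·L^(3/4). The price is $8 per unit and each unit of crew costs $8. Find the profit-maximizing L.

L* = 6561

MP_L = (3/4)·12·L^(-1/4) = 9·L^(-1/4).
Profit maximization for a price taker requires P·MP_L = w: 8·9·L^(-1/4) = 8.
So L^(-1/4) = 1/9, which gives L = 6561.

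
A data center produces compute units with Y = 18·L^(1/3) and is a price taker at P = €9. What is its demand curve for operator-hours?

L(w) = (54/w)^(3/2)

MP_L = (1/3)·18·L^(-2/3) = 6·L^(-2/3).
Setting P·MP_L = w: 54·L^(-2/3) = w.
Solving for L: L^(-2/3) = w/54, so L = (54/w)^(3/2).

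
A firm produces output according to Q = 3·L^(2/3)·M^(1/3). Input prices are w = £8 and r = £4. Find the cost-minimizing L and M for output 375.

Cost minimization requires the marginal rate of technical substitution to equal the input-price ratio: MP_L/MP_M = w/r.
Here MP_L/MP_M = (2/3)·(M/L)/(1/3) = 2·(M/L). Setting this equal to 8/4 = 2 gives M = L.
Substituting into Q = 375: 3·L^(2/3)·(L)^(1/3) = 375.
Solving, L = 125 and M = 125.

L* = 125, M* = 125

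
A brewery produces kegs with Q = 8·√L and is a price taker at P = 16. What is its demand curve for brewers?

MP_L = (1/2)·8·L^(-1/2) = 4·L^(-1/2).
Setting P·MP_L = w: 64·L^(-1/2) = w.
Solving for L: L^(-1/2) = w/64, so L = (64/w)^(2).

L(w) = 4096/w²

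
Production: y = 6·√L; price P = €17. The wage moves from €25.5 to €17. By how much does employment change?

ΔL = 5

From P·MP_L = w with MP_L = 3·L^(-1/2), the labor demand is L(w) = (51/w)^(2).
At w = 25.5: L = 4. At w = 17: L = 9.
ΔL = 9 − 4 = 5.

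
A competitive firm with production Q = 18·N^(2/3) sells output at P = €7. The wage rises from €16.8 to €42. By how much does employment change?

From P·MP_N = w with MP_N = 12·N^(-1/3), the labor demand is N(w) = (84/w)^(3).
At w = 16.8: N = 125. At w = 42: N = 8.
ΔN = 8 − 125 = -117.

ΔN = -117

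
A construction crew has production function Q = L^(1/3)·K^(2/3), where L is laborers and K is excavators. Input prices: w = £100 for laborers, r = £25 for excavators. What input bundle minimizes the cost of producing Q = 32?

Cost minimization requires the marginal rate of technical substitution to equal the input-price ratio: MP_L/MP_K = w/r.
Here MP_L/MP_K = (1/3)·(K/L)/(2/3) = 0.5·(K/L). Setting this equal to 100/25 = 4 gives K = 8L.
Substituting into Q = 32: L^(1/3)·(8L)^(2/3) = 32.
Solving, L = 8 and K = 64.

L* = 8, K* = 64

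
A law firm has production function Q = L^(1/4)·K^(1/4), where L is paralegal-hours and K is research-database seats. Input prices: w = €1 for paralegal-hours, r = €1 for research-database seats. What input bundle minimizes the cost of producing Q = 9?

Cost minimization requires the marginal rate of technical substitution to equal the input-price ratio: MP_L/MP_K = w/r.
Here MP_L/MP_K = (1/4)·(K/L)/(1/4) = (K/L). Setting this equal to 1/1 = 1 gives K = L.
Substituting into Q = 9: L^(1/4)·(L)^(1/4) = 9.
Solving, L = 81 and K = 81.

L* = 81, K* = 81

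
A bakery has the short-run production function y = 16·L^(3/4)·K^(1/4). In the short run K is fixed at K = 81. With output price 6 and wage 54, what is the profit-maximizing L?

L* = 256

With K = 81, MP_L = (3/4)·16·L^(-1/4)·81^(1/4) = 36·L^(-1/4).
Profit maximization for a price taker requires P·MP_L = w: 6·36·L^(-1/4) = 54.
So L^(-1/4) = 0.25, which gives L = 256.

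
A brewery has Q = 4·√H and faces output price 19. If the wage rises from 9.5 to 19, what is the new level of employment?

From P·MP_H = w with MP_H = 2·H^(-1/2), the labor demand is H(w) = (38/w)^(2).
At w = 9.5: H = 16. At w = 19: H = 4.

H* = 4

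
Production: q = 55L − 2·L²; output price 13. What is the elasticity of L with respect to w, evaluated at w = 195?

From P·MP_L = w with MP_L = 55 − 4L, labor demand is L(w) = (55 − w/13)/4.
dL/dw = −1/(52) = -1/52.
At w = 195, L = 10, so ε = (dL/dw)·(w/L) = (-1/52)·(195/10) = -0.375.

ε = -0.375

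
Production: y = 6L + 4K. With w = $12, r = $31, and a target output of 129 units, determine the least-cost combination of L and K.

The inputs are perfect substitutes, so the firm uses whichever has the lower cost per unit of output.
Cost per unit of output via L is w/6 = 2; via K it is r/4 = 7.75. L is cheaper.
Producing y = 129 with L alone: L = 21.5, K = 0.

L* = 21.5, K* = 0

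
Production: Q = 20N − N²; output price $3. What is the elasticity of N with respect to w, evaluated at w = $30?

ε = -1

From P·MP_N = w with MP_N = 20 − 2N, labor demand is N(w) = (20 − w/3)/2.
dN/dw = −1/(6) = -1/6.
At w = 30, N = 5, so ε = (dN/dw)·(w/N) = (-1/6)·(30/5) = -1.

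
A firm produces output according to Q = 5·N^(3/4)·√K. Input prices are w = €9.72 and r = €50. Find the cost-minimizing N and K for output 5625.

N* = 625, K* = 81

Cost minimization requires the marginal rate of technical substitution to equal the input-price ratio: MP_N/MP_K = w/r.
Here MP_N/MP_K = (3/4)·(K/N)/(1/2) = 1.5·(K/N). Setting this equal to 9.72/50 = 0.1944 gives K = 0.1296N.
Substituting into Q = 5625: 5·N^(3/4)·(0.1296N)^(1/2) = 5625.
Solving, N = 625 and K = 81.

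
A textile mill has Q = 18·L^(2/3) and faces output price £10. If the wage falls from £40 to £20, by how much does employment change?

From P·MP_L = w with MP_L = 12·L^(-1/3), the labor demand is L(w) = (120/w)^(3).
At w = 40: L = 27. At w = 20: L = 216.
ΔL = 216 − 27 = 189.

ΔL = 189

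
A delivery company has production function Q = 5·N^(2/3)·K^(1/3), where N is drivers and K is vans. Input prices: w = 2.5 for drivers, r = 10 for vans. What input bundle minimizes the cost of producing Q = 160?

N* = 64, K* = 8

Cost minimization requires the marginal rate of technical substitution to equal the input-price ratio: MP_N/MP_K = w/r.
Here MP_N/MP_K = (2/3)·(K/N)/(1/3) = 2·(K/N). Setting this equal to 2.5/10 = 0.25 gives K = 0.125N.
Substituting into Q = 160: 5·N^(2/3)·(0.125N)^(1/3) = 160.
Solving, N = 64 and K = 8.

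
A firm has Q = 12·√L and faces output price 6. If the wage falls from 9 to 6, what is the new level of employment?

L* = 36

From P·MP_L = w with MP_L = 6·L^(-1/2), the labor demand is L(w) = (36/w)^(2).
At w = 9: L = 16. At w = 6: L = 36.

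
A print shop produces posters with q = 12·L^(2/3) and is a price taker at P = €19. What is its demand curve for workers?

MP_L = (2/3)·12·L^(-1/3) = 8·L^(-1/3).
Setting P·MP_L = w: 152·L^(-1/3) = w.
Solving for L: L^(-1/3) = w/152, so L = (152/w)^(3).

L(w) = 3511808/w³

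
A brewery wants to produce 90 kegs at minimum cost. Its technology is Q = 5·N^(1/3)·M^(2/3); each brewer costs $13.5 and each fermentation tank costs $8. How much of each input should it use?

N* = 8, M* = 27

Cost minimization requires the marginal rate of technical substitution to equal the input-price ratio: MP_N/MP_M = w/r.
Here MP_N/MP_M = (1/3)·(M/N)/(2/3) = 0.5·(M/N). Setting this equal to 13.5/8 = 1.6875 gives M = 3.375N.
Substituting into Q = 90: 5·N^(1/3)·(3.375N)^(2/3) = 90.
Solving, N = 8 and M = 27.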